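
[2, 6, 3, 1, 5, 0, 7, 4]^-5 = [1, 4, 6, 7, 2, 3, 5, 0]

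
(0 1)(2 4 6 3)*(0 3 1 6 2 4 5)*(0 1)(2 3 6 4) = (0 4 3 2 5 1 6)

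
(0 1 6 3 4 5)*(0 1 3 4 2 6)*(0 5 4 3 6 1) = (0 6 3 2 1 5)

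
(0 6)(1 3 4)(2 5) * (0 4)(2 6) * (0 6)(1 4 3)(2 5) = (0 5)(3 6)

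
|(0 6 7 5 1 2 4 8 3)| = 9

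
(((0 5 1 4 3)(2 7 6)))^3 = (0 4 5 3 1)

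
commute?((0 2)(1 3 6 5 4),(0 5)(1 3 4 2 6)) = no:(0 2)(1 3 6 5 4) * (0 5)(1 3 4 2 6) = (0 6)(1 4 3)(2 5),(0 5)(1 3 4 2 6) * (0 2)(1 3 6 5 4) = (0 4)(1 6 3)(2 5)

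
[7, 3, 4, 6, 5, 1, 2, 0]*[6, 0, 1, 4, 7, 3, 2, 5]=[5, 4, 7, 2, 3, 0, 1, 6]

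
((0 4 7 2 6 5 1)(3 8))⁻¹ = (0 1 5 6 2 7 4)(3 8)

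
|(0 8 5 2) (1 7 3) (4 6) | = 12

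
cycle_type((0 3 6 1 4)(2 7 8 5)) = 4.5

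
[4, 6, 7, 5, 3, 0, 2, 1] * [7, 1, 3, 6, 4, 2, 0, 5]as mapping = [0→4, 1→0, 2→5, 3→2, 4→6, 5→7, 6→3, 7→1]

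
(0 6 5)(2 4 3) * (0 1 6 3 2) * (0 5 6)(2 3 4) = (0 4 3 5 1)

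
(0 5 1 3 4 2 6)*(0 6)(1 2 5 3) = (0 3 4 5 2)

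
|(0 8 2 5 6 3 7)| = 7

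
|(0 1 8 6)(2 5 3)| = 12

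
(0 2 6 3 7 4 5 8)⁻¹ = (0 8 5 4 7 3 6 2)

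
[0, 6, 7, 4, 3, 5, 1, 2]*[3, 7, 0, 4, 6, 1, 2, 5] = [3, 2, 5, 6, 4, 1, 7, 0]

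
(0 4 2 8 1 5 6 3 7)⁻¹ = (0 7 3 6 5 1 8 2 4)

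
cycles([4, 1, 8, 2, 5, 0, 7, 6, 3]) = (0 4 5)(2 8 3)(6 7)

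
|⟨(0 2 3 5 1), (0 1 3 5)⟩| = 20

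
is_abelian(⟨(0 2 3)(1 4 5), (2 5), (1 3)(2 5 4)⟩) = no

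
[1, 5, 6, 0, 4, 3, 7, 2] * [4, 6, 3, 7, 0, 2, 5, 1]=[6, 2, 5, 4, 0, 7, 1, 3]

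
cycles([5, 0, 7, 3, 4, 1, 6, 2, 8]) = (0 5 1)(2 7)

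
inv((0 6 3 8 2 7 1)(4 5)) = (0 1 7 2 8 3 6)(4 5)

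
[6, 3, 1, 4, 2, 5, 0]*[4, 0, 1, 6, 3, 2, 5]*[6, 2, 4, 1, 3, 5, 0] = [5, 0, 6, 1, 2, 4, 3] 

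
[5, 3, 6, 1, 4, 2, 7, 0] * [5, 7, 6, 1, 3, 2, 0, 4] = [2, 1, 0, 7, 3, 6, 4, 5]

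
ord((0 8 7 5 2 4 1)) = 7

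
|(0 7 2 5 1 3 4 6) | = 8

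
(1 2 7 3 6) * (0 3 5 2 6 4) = (0 3 4)(1 6)(2 7 5)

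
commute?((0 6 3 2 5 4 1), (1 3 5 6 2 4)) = no:(0 6 3 2 5 4 1)*(1 3 5 6 2 4) = (0 2 6 5 1)(3 4), (1 3 5 6 2 4)*(0 6 3 2 5 4 1) = (0 6 5 3 4)(1 2)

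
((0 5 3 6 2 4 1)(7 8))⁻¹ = (0 1 4 2 6 3 5)(7 8)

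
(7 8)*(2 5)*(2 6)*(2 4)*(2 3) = (2 5 6 4 3) (7 8) 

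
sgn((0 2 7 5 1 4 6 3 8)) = 1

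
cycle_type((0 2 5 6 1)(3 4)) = 2.5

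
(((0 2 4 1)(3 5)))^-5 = (0 1 4 2)(3 5)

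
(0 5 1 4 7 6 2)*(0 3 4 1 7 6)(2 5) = (0 2 3 4 6 5 7)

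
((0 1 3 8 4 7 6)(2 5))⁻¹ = (0 6 7 4 8 3 1)(2 5)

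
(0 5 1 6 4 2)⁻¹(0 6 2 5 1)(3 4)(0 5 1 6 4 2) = (0 1 6 5 4)(2 3)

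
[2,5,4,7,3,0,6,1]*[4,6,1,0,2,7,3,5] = [1,7,2,5,0,4,3,6]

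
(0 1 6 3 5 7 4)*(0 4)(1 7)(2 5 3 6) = (0 7)(1 2 5)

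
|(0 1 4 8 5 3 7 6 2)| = 9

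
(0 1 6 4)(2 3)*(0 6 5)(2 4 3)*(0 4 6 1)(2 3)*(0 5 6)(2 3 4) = (0 5 2 4 1 6 3)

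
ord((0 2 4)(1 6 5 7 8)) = 15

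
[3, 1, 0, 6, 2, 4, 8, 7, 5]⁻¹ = [2, 1, 4, 0, 5, 8, 3, 7, 6]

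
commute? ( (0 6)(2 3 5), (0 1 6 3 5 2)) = no: (0 6)(2 3 5) * (0 1 6 3 5 2) = (0 3 2 5)(1 6), (0 1 6 3 5 2) * (0 6)(2 3 5) = (0 1)(2 6 5 3)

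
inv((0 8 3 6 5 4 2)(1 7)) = (0 2 4 5 6 3 8)(1 7)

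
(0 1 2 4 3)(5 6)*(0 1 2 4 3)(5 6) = (0 2 3 1 4)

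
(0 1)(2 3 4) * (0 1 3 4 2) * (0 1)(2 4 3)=(0 2 3 4 1)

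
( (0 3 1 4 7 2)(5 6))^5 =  (0 2 7 4 1 3)(5 6)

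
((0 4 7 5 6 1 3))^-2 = (0 1 5 4 3 6 7)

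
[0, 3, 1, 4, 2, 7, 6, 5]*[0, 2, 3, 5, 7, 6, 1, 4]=[0, 5, 2, 7, 3, 4, 1, 6]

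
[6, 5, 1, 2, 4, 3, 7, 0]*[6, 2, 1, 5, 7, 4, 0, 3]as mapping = [0→0, 1→4, 2→2, 3→1, 4→7, 5→5, 6→3, 7→6]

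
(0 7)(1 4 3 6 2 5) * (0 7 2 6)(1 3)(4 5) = (0 2 4 1 5 3)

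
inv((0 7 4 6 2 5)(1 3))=(0 5 2 6 4 7)(1 3)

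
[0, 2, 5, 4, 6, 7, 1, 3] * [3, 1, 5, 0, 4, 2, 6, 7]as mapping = [0→3, 1→5, 2→2, 3→4, 4→6, 5→7, 6→1, 7→0]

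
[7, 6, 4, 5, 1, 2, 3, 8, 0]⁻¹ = [8, 4, 5, 6, 2, 3, 1, 0, 7]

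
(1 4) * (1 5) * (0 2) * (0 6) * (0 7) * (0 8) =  (0 2 6 7 8)(1 4 5)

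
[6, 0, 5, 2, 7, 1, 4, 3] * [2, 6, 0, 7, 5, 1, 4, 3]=[4, 2, 1, 0, 3, 6, 5, 7]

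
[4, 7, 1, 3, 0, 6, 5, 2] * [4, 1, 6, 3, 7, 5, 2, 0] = [7, 0, 1, 3, 4, 2, 5, 6]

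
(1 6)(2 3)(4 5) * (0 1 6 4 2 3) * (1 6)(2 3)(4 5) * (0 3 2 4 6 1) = (0 1 5 2 3 4 6)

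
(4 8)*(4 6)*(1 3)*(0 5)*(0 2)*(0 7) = (0 5 2 7)(1 3)(4 8 6)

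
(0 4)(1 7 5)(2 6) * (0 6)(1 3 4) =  (0 1 7 5 3 4 6 2)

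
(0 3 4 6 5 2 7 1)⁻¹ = (0 1 7 2 5 6 4 3)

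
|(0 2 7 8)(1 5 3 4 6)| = 20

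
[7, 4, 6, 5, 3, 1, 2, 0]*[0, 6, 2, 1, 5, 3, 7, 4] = [4, 5, 7, 3, 1, 6, 2, 0]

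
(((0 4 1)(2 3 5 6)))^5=(0 1 4)(2 3 5 6)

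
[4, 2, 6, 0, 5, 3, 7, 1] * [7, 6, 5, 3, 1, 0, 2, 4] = [1, 5, 2, 7, 0, 3, 4, 6]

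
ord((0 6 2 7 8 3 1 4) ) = 8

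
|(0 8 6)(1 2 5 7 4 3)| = 6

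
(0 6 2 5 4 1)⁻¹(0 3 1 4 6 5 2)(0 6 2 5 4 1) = (0 1 2 4 5 6 3)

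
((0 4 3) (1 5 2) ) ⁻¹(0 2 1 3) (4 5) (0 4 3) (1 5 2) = (0 4 1 5) (2 3) 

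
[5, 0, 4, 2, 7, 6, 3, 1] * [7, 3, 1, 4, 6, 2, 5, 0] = [2, 7, 6, 1, 0, 5, 4, 3]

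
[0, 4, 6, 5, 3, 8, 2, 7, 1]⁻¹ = [0, 8, 6, 4, 1, 3, 2, 7, 5]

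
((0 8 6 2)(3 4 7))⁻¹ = (0 2 6 8)(3 7 4)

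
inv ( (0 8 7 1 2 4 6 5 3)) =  (0 3 5 6 4 2 1 7 8)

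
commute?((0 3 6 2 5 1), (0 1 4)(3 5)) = no:(0 3 6 2 5 1)*(0 1 4)(3 5) = (0 5 4)(2 3 6), (0 1 4)(3 5)*(0 3 6 2 5 1) = (1 4 3)(2 5 6)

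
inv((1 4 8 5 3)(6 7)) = (1 3 5 8 4)(6 7)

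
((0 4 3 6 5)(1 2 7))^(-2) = (0 6 4 5 3)(1 2 7)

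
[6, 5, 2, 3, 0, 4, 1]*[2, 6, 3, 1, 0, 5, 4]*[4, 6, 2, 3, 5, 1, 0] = [5, 1, 3, 6, 2, 4, 0]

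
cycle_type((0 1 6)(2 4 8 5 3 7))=3.6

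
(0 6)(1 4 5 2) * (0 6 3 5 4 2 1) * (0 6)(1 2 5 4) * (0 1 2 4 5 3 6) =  (0 6 1 3 5 4 2)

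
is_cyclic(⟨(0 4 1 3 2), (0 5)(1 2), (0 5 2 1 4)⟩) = no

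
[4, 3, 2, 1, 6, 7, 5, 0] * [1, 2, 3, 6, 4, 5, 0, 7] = [4, 6, 3, 2, 0, 7, 5, 1]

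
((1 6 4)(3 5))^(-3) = (3 5)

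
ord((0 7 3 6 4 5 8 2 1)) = 9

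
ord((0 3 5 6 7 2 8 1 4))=9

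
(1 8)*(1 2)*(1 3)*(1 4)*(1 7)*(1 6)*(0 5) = (0 5)(1 8 2 3 4 7 6)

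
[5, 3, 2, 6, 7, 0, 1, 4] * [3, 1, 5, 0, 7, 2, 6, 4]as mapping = [0→2, 1→0, 2→5, 3→6, 4→4, 5→3, 6→1, 7→7]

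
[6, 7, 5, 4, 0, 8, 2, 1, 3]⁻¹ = [4, 7, 6, 8, 3, 2, 0, 1, 5]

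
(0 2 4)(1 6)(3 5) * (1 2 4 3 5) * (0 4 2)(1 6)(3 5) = (0 2 5 3 6)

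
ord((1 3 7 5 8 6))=6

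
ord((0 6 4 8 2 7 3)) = 7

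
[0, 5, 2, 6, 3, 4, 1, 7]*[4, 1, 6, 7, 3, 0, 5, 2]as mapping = [0→4, 1→0, 2→6, 3→5, 4→7, 5→3, 6→1, 7→2]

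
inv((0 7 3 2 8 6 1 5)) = (0 5 1 6 8 2 3 7)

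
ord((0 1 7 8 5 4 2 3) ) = 8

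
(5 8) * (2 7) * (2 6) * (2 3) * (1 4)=(1 4)(2 7 6 3)(5 8)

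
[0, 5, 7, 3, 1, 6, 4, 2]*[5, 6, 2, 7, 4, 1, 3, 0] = [5, 1, 0, 7, 6, 3, 4, 2]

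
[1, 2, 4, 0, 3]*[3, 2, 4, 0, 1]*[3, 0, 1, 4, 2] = [1, 2, 0, 4, 3]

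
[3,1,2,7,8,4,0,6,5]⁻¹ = [6,1,2,0,5,8,7,3,4]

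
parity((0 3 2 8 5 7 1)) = even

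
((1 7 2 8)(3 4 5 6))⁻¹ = (1 8 2 7)(3 6 5 4)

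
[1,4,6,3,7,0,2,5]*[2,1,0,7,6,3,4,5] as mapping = [0→1,1→6,2→4,3→7,4→5,5→2,6→0,7→3] 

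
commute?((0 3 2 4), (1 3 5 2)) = no:(0 3 2 4)*(1 3 5 2) = (0 5 2 4)(1 3), (1 3 5 2)*(0 3 2 4) = (0 3 5 4)(1 2)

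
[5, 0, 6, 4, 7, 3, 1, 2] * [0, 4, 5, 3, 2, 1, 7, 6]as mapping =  [0→1, 1→0, 2→7, 3→2, 4→6, 5→3, 6→4, 7→5]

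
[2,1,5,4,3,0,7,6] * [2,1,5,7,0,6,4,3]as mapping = [0→5,1→1,2→6,3→0,4→7,5→2,6→3,7→4]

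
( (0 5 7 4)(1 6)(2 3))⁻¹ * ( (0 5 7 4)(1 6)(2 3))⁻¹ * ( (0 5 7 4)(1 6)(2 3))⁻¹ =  (0 5 7 4)(1 6)(2 3)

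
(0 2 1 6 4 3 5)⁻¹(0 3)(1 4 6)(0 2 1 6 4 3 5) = (2 5)(3 4 6)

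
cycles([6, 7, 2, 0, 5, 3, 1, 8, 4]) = (0 6 1 7 8 4 5 3)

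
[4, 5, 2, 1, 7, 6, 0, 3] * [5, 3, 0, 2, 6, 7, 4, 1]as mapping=[0→6, 1→7, 2→0, 3→3, 4→1, 5→4, 6→5, 7→2]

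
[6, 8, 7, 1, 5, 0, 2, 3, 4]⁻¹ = [5, 3, 6, 7, 8, 4, 0, 2, 1]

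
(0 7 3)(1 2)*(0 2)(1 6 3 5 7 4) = (0 4 1)(2 6 3)(5 7)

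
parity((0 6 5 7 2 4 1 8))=odd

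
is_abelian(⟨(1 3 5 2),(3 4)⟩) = no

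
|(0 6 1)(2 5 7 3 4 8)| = 6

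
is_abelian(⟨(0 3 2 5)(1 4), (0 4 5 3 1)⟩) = no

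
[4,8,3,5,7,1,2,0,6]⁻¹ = [7,5,6,2,0,3,8,4,1]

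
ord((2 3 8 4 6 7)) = 6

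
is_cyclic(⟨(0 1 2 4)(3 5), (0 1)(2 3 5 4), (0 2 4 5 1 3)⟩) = no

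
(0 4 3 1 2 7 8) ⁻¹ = (0 8 7 2 1 3 4) 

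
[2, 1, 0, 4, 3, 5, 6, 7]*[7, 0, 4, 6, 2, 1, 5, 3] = [4, 0, 7, 2, 6, 1, 5, 3]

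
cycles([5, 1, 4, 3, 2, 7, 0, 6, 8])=(0 5 7 6)(2 4)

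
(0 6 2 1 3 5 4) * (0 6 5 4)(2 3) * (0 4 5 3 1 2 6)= (0 3 5 4)(1 6)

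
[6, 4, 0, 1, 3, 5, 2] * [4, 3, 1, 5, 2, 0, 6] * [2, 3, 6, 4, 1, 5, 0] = [0, 6, 1, 4, 5, 2, 3]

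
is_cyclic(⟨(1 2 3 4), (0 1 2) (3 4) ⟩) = no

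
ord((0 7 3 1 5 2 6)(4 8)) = 14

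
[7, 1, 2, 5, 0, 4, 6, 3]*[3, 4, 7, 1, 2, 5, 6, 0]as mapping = [0→0, 1→4, 2→7, 3→5, 4→3, 5→2, 6→6, 7→1]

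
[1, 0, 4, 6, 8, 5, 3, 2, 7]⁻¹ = [1, 0, 7, 6, 2, 5, 3, 8, 4]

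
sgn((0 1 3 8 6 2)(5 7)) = 1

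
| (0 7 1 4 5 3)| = 6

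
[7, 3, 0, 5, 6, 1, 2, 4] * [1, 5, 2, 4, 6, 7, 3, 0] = [0, 4, 1, 7, 3, 5, 2, 6]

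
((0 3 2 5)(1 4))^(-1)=(0 5 2 3)(1 4)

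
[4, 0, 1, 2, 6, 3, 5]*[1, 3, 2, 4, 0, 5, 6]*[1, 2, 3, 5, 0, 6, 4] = [1, 2, 5, 3, 4, 0, 6]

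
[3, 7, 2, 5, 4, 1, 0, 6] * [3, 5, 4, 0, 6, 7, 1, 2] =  [0, 2, 4, 7, 6, 5, 3, 1]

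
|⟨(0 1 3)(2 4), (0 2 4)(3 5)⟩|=720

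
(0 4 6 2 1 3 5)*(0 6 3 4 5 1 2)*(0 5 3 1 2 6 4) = (0 3 2 6 5 4 1) 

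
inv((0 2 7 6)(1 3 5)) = (0 6 7 2)(1 5 3)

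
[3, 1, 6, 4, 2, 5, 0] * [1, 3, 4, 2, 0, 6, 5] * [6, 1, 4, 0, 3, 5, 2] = [4, 0, 5, 6, 3, 2, 1]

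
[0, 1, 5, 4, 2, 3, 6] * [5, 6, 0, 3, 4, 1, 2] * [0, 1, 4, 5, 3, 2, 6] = [2, 6, 1, 3, 0, 5, 4]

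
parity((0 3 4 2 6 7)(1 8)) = even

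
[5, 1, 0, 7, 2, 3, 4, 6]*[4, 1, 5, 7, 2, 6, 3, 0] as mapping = [0→6, 1→1, 2→4, 3→0, 4→5, 5→7, 6→2, 7→3] 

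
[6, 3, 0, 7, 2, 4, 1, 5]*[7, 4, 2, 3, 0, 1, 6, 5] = [6, 3, 7, 5, 2, 0, 4, 1] 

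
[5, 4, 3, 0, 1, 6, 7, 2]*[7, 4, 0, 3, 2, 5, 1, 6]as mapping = [0→5, 1→2, 2→3, 3→7, 4→4, 5→1, 6→6, 7→0]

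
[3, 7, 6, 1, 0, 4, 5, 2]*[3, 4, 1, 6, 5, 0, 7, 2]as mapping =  [0→6, 1→2, 2→7, 3→4, 4→3, 5→5, 6→0, 7→1]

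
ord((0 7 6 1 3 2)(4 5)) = 6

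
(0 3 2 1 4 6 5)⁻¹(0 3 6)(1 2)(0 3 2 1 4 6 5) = (1 4)(2 5 3)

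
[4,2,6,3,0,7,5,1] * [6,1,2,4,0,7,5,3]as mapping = [0→0,1→2,2→5,3→4,4→6,5→3,6→7,7→1]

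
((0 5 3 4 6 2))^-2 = (0 6 3)(2 4 5)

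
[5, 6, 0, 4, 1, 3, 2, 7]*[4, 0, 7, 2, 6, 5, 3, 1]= [5, 3, 4, 6, 0, 2, 7, 1]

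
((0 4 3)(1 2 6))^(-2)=(0 4 3)(1 2 6)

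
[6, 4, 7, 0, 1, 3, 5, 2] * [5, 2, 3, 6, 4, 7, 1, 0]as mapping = [0→1, 1→4, 2→0, 3→5, 4→2, 5→6, 6→7, 7→3]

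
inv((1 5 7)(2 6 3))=(1 7 5)(2 3 6)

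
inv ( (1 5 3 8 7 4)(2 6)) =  (1 4 7 8 3 5)(2 6)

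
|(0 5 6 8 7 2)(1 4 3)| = 6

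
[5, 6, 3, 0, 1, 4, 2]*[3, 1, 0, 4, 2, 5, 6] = [5, 6, 4, 3, 1, 2, 0]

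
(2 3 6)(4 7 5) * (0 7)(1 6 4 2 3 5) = (0 7 1 6 3 4)(2 5)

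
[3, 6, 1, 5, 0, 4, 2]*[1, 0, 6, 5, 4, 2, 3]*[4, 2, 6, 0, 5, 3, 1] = [3, 0, 4, 6, 2, 5, 1]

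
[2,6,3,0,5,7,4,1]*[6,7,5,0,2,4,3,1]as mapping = [0→5,1→3,2→0,3→6,4→4,5→1,6→2,7→7]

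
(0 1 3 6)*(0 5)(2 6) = (0 1 3 2 6 5)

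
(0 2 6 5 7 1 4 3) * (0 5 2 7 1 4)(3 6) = (0 7 4 6 2 3 5 1)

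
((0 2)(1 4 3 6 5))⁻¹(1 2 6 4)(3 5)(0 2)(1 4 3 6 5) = (0 5 3 4)(1 6)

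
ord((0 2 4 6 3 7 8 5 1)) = 9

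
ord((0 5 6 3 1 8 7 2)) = 8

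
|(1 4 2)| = 3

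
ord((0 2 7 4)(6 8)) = 4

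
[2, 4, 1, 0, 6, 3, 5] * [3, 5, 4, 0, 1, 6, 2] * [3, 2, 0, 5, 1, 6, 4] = [1, 2, 6, 5, 0, 3, 4]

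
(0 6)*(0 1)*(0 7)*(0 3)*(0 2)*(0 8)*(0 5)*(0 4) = (0 6 1 7 3 2 8 5 4)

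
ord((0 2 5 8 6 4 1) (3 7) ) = 14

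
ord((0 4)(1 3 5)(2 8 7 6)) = 12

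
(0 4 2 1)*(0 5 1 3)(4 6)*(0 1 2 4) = (0 6)(1 5 2 3)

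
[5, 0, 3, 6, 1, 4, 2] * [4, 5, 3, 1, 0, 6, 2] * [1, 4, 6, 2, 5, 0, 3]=[3, 5, 4, 6, 0, 1, 2]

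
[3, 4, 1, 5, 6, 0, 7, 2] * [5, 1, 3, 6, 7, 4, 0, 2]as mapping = [0→6, 1→7, 2→1, 3→4, 4→0, 5→5, 6→2, 7→3]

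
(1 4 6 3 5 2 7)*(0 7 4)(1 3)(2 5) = (0 7 3 2 4 6 1)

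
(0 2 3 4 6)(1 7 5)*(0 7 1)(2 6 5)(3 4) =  (0 6 7 2 4 5)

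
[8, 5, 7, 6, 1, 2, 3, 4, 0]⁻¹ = [8, 4, 5, 6, 7, 1, 3, 2, 0]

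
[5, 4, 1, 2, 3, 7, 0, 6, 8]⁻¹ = [6, 2, 3, 4, 1, 0, 7, 5, 8]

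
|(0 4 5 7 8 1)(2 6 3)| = 6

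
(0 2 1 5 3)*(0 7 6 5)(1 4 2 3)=(0 3 7 6 5 1)(2 4)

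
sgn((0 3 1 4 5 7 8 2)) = -1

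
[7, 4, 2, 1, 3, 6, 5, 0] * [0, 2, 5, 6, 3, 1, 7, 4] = [4, 3, 5, 2, 6, 7, 1, 0]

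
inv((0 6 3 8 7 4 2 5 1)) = (0 1 5 2 4 7 8 3 6)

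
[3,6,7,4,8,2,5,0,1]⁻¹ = [7,8,5,0,3,6,1,2,4]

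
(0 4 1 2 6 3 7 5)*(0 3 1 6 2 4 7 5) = (0 7)(1 4 6)(3 5)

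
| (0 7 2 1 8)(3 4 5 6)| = 20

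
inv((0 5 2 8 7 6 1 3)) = (0 3 1 6 7 8 2 5)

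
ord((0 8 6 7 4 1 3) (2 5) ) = 14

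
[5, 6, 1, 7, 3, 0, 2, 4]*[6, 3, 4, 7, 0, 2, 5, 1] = [2, 5, 3, 1, 7, 6, 4, 0]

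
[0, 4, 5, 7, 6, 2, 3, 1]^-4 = [0, 4, 2, 7, 6, 5, 3, 1]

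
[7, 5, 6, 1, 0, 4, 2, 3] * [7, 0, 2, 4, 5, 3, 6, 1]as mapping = [0→1, 1→3, 2→6, 3→0, 4→7, 5→5, 6→2, 7→4]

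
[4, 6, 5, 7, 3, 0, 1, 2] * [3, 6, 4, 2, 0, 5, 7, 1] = [0, 7, 5, 1, 2, 3, 6, 4]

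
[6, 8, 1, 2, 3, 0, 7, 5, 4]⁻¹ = [5, 2, 3, 4, 8, 7, 0, 6, 1]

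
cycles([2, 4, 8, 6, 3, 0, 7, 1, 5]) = (0 2 8 5)(1 4 3 6 7)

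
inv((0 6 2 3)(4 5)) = (0 3 2 6)(4 5)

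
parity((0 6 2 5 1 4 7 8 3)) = even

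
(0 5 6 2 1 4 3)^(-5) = (0 6 1 3 5 2 4)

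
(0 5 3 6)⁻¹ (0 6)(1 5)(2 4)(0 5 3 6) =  (0 5)(1 3)(2 4)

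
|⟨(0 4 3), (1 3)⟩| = 24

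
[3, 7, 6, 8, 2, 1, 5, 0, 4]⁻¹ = [7, 5, 4, 0, 8, 6, 2, 1, 3]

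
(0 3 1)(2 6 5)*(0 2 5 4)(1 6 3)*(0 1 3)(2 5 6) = (0 3 2)(1 5 6 4)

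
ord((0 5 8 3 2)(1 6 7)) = 15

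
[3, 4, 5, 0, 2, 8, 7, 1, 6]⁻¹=[3, 7, 4, 0, 1, 2, 8, 6, 5]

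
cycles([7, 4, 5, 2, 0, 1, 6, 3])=(0 7 3 2 5 1 4)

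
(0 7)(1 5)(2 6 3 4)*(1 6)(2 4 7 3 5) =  (0 3 7)(1 2)(5 6)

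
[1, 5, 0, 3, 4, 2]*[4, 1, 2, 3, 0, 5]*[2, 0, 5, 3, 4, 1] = [0, 1, 4, 3, 2, 5]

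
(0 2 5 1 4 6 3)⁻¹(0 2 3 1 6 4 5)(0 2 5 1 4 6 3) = (0 4 3 6 1 2 5)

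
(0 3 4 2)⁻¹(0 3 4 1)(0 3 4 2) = (1 3 4 2)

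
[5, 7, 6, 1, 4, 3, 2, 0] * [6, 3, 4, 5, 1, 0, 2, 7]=[0, 7, 2, 3, 1, 5, 4, 6]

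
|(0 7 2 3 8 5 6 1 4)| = 9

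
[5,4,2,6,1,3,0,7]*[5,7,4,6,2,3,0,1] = [3,2,4,0,7,6,5,1]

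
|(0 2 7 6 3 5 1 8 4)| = 9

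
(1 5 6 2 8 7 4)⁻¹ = (1 4 7 8 2 6 5)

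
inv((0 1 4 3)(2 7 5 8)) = (0 3 4 1)(2 8 5 7)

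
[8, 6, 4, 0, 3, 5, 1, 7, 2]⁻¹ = [3, 6, 8, 4, 2, 5, 1, 7, 0]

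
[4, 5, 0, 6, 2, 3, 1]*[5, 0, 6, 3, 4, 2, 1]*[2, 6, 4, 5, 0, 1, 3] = [0, 4, 1, 6, 3, 5, 2]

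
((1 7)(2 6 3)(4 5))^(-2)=(2 6 3)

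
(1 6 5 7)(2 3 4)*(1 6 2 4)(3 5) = (1 2 5 7 6 3)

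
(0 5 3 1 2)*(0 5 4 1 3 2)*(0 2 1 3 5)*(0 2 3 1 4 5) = (0 5 4 1 3)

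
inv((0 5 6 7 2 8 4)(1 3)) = (0 4 8 2 7 6 5)(1 3)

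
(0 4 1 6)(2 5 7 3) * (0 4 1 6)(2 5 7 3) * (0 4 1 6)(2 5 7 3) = (0 6 1 4)(2 3 7 5)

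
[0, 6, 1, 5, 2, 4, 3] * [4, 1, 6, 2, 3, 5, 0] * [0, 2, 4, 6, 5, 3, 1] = [5, 0, 2, 3, 1, 6, 4]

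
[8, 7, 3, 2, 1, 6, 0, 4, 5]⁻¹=[6, 4, 3, 2, 7, 8, 5, 1, 0]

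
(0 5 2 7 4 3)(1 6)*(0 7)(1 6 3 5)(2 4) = (0 1 3 7 2)(4 5)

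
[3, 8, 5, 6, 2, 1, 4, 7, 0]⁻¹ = [8, 5, 4, 0, 6, 2, 3, 7, 1]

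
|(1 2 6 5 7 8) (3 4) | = 6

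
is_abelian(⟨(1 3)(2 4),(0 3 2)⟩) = no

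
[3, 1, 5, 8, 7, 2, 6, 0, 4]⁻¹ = [7, 1, 5, 0, 8, 2, 6, 4, 3]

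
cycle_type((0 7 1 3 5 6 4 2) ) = 8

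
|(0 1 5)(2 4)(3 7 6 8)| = 12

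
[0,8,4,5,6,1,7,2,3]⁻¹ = [0,5,7,8,2,3,4,6,1]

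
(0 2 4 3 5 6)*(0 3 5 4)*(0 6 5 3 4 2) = (2 6 4 3)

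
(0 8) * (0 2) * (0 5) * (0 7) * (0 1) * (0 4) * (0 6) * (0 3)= (0 8 2 5 7 1 4 6 3)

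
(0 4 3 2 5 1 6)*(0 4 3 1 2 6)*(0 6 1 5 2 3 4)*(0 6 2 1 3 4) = (1 2)(4 5)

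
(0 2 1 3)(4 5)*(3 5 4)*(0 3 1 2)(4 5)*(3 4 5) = (1 5)(3 4)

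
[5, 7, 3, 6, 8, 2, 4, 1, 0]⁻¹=[8, 7, 5, 2, 6, 0, 3, 1, 4]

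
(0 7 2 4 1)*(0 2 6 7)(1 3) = (1 2 4 3)(6 7)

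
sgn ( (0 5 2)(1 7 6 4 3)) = 1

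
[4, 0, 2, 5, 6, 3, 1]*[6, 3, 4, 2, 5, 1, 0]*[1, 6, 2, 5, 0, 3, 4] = [3, 4, 0, 6, 1, 2, 5]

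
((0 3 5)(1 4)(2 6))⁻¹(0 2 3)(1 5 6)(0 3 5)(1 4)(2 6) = (0 2 4)(3 6 5)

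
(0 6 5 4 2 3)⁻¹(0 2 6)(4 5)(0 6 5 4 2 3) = (2 4)(3 5 6)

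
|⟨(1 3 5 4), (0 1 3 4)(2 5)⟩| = 720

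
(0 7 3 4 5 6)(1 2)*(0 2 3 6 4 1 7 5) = (0 5 4)(1 3)(2 7 6)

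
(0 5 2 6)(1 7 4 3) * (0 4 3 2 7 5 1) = (0 1 5 7 3)(2 6 4)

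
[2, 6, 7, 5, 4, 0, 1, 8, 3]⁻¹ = [5, 6, 0, 8, 4, 3, 1, 2, 7]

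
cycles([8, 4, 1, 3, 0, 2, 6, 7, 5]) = (0 8 5 2 1 4)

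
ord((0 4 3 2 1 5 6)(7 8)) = 14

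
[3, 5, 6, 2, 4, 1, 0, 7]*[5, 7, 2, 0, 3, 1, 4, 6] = [0, 1, 4, 2, 3, 7, 5, 6]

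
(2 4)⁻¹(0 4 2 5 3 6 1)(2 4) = (0 2 4 5 3 6 1)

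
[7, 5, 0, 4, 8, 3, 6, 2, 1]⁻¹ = [2, 8, 7, 5, 3, 1, 6, 0, 4]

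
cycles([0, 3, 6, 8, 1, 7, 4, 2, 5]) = (1 3 8 5 7 2 6 4)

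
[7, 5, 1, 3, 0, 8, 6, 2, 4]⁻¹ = [4, 2, 7, 3, 8, 1, 6, 0, 5]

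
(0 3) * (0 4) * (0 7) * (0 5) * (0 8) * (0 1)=(0 3 4 7 5 8 1)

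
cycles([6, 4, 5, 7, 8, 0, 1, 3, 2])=(0 6 1 4 8 2 5)(3 7)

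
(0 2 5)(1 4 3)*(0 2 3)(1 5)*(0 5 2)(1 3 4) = (0 4 5)(2 3)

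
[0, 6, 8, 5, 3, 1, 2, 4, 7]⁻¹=[0, 5, 6, 4, 7, 3, 1, 8, 2]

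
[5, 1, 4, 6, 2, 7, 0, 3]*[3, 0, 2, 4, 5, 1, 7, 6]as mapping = [0→1, 1→0, 2→5, 3→7, 4→2, 5→6, 6→3, 7→4]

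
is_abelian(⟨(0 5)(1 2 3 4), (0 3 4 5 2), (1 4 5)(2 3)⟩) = no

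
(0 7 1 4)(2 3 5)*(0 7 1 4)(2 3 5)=(0 1)(2 5 3)(4 7)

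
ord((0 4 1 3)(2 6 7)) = 12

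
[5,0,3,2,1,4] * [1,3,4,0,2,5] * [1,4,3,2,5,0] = [0,4,1,5,2,3]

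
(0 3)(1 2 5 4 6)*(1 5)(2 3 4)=(0 4 6 5 2 1 3)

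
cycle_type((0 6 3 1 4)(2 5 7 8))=4.5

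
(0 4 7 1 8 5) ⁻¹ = (0 5 8 1 7 4) 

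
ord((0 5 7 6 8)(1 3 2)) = 15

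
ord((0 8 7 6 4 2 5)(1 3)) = 14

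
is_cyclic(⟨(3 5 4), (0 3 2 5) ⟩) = no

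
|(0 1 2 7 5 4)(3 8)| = 6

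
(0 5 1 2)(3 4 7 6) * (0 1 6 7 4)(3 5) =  (0 3)(1 2)(5 6)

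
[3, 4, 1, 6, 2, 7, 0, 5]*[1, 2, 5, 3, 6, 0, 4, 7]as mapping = [0→3, 1→6, 2→2, 3→4, 4→5, 5→7, 6→1, 7→0]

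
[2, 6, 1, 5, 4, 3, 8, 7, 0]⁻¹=[8, 2, 0, 5, 4, 3, 1, 7, 6]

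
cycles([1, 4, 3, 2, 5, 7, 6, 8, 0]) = (0 1 4 5 7 8)(2 3)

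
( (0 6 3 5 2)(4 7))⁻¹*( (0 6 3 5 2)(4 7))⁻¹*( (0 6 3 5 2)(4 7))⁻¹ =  (0 3 2 6 5)(4 7)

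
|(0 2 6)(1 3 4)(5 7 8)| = 3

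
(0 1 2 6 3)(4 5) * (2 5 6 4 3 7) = (0 1 5 3)(2 4 6 7)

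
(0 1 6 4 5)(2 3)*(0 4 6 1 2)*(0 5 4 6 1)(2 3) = (0 3 5 6 1)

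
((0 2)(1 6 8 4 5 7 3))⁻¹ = (0 2)(1 3 7 5 4 8 6)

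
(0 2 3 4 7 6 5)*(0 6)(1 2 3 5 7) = (0 3 4 1 2 5 6 7)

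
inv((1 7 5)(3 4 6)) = (1 5 7)(3 6 4)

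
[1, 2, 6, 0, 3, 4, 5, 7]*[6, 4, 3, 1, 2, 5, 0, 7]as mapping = [0→4, 1→3, 2→0, 3→6, 4→1, 5→2, 6→5, 7→7]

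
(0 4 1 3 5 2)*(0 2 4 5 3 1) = (0 5 4)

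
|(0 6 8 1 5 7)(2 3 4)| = 6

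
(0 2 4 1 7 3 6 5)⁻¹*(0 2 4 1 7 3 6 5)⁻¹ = (0 6 7 4)(1 2 5 3)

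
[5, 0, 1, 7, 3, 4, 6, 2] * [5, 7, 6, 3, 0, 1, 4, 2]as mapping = [0→1, 1→5, 2→7, 3→2, 4→3, 5→0, 6→4, 7→6]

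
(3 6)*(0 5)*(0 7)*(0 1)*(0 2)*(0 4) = (0 5 7 1 2 4)(3 6)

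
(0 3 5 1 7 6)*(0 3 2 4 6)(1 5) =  (0 2 4 6 3 1 7)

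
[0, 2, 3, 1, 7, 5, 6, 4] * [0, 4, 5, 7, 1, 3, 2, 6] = [0, 5, 7, 4, 6, 3, 2, 1]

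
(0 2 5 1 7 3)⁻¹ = (0 3 7 1 5 2)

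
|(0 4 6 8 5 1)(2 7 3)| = 6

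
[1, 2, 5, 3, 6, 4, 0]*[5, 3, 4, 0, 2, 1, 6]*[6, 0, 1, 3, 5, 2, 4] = [3, 5, 0, 6, 4, 1, 2]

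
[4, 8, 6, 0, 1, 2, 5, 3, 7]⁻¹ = [3, 4, 5, 7, 0, 6, 2, 8, 1]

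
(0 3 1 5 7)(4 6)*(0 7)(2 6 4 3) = (0 2 6 3 1 5)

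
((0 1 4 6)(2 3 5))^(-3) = (0 1 4 6)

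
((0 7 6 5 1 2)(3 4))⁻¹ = (0 2 1 5 6 7)(3 4)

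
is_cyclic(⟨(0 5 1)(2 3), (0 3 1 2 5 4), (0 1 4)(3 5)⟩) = no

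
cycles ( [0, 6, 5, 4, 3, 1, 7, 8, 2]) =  (1 6 7 8 2 5) (3 4) 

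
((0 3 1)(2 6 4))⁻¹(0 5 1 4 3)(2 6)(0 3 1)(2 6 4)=(0 2 1 3 5)(4 6)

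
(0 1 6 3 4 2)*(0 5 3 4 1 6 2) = (0 6 4)(1 2 5 3)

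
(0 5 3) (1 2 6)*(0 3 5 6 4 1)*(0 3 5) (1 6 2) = (0 2 4 6 3 5) 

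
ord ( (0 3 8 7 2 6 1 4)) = 8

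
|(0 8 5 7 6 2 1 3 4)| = 9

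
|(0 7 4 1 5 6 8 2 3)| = 9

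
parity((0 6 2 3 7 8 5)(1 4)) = odd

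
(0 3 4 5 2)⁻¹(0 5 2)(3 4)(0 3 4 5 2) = (0 3 2)(4 5)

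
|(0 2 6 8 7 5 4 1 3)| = 9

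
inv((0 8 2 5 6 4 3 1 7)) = (0 7 1 3 4 6 5 2 8)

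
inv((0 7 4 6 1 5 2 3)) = (0 3 2 5 1 6 4 7)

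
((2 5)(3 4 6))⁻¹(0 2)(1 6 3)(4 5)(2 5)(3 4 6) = (0 5)(1 3 4)(2 6)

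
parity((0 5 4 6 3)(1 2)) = odd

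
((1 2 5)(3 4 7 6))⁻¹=(1 5 2)(3 6 7 4)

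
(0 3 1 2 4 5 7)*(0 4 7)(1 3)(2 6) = (0 1 6 2 7 4 5)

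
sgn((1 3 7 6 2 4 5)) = 1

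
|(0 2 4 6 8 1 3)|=7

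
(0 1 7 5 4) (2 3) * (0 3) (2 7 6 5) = (0 1 6 5 4 3 7 2) 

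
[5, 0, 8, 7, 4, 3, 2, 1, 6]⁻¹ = [1, 7, 6, 5, 4, 0, 8, 3, 2]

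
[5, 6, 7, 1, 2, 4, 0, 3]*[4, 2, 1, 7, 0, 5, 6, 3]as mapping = [0→5, 1→6, 2→3, 3→2, 4→1, 5→0, 6→4, 7→7]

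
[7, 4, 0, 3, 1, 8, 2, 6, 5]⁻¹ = [2, 4, 6, 3, 1, 8, 7, 0, 5]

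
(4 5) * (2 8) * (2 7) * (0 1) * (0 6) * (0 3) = (0 1 6 3) (2 8 7) (4 5) 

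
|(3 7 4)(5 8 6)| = 3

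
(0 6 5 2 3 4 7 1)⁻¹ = (0 1 7 4 3 2 5 6)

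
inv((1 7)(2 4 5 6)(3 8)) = (1 7)(2 6 5 4)(3 8)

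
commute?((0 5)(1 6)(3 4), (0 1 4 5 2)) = no:(0 5)(1 6)(3 4)*(0 1 4 5 2) = (0 2)(1 6 4 3 5), (0 1 4 5 2)*(0 5)(1 6)(3 4) = (0 6 1 3 4)(2 5)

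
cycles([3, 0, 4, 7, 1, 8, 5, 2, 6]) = (0 3 7 2 4 1)(5 8 6)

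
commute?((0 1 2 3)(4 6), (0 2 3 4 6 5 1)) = no:(0 1 2 3)(4 6) * (0 2 3 4 6 5 1) = (1 3 2 4 5), (0 2 3 4 6 5 1) * (0 1 2 3)(4 6) = (0 3 6 5 2)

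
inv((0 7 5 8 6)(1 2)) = (0 6 8 5 7)(1 2)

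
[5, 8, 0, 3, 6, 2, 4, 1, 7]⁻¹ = [2, 7, 5, 3, 6, 0, 4, 8, 1]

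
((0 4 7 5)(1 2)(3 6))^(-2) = (0 7)(4 5)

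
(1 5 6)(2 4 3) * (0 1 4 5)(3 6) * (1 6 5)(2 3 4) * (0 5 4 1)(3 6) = (0 3 6 2)(1 5)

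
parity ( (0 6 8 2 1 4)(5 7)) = even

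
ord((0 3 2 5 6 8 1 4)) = 8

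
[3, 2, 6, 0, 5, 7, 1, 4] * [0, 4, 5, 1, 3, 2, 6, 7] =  [1, 5, 6, 0, 2, 7, 4, 3]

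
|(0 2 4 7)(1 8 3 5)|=4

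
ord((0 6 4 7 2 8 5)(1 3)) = 14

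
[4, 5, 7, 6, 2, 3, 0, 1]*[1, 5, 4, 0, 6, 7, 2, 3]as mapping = [0→6, 1→7, 2→3, 3→2, 4→4, 5→0, 6→1, 7→5]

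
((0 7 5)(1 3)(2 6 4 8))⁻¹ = (0 5 7)(1 3)(2 8 4 6)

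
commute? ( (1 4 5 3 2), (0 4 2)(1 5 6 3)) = no: (1 4 5 3 2) * (0 4 2)(1 5 6 3) = (0 4 6 3)(1 2 5), (0 4 2)(1 5 6 3) * (1 4 5 3 2) = (0 5 6 2)(1 3 4)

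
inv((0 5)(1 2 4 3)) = (0 5)(1 3 4 2)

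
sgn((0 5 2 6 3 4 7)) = 1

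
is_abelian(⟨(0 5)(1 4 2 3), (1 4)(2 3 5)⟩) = no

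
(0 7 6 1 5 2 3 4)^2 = (0 6 5 3)(1 2 4 7)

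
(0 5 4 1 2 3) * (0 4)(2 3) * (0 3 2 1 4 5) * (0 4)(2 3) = (0 4)(1 3 5 2)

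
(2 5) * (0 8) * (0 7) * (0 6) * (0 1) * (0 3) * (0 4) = (0 8 7 6 1 3 4)(2 5)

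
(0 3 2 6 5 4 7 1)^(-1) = (0 1 7 4 5 6 2 3)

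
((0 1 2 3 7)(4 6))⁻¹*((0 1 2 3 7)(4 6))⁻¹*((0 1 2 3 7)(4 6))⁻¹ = (0 2 7 1 3)(4 6)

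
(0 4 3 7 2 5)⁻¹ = (0 5 2 7 3 4)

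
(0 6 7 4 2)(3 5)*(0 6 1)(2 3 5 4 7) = (0 1)(2 6)(3 4)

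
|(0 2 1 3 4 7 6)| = 7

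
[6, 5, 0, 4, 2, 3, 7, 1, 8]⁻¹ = [2, 7, 4, 5, 3, 1, 0, 6, 8]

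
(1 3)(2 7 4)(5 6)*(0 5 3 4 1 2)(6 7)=(0 5 7 1 4)(2 6 3)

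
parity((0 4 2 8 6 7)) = odd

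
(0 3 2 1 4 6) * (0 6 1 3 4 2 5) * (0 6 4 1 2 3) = (0 1 3 5 6 4 2)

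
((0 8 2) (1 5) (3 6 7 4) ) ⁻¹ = (0 2 8) (1 5) (3 4 7 6) 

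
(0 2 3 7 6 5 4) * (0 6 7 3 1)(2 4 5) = (0 4 6 2 1)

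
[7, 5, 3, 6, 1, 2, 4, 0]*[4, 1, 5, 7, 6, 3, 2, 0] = [0, 3, 7, 2, 1, 5, 6, 4]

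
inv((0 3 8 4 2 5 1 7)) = (0 7 1 5 2 4 8 3)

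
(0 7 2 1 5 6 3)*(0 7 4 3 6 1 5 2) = (0 4 3 7) (1 2 5) 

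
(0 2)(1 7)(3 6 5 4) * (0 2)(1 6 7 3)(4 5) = (1 3 7 6 4)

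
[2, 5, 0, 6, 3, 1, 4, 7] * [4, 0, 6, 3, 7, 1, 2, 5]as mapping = [0→6, 1→1, 2→4, 3→2, 4→3, 5→0, 6→7, 7→5]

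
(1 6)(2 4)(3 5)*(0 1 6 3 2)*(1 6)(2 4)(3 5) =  (0 6 1 5 4)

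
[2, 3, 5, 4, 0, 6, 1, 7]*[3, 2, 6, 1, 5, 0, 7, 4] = [6, 1, 0, 5, 3, 7, 2, 4]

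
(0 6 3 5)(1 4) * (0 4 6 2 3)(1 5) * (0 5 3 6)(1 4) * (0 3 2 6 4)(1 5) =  (0 6 1 3)(2 4)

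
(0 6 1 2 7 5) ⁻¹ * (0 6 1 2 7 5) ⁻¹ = (0 7 1) (2 6 5) 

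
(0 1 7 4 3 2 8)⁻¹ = (0 8 2 3 4 7 1)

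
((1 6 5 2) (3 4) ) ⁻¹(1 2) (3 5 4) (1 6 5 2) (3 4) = (1 6) (2 3 4) 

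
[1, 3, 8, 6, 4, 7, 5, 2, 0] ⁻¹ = [8, 0, 7, 1, 4, 6, 3, 5, 2] 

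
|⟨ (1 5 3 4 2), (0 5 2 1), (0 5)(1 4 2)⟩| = 720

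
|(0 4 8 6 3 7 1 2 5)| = 9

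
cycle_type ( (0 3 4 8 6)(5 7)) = 2.5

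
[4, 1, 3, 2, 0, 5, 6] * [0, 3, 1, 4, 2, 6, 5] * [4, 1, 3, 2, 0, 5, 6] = [3, 2, 0, 1, 4, 6, 5]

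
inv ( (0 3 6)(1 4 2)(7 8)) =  (0 6 3)(1 2 4)(7 8)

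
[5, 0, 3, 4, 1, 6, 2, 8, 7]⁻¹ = [1, 4, 6, 2, 3, 0, 5, 8, 7]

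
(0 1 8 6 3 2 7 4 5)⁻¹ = (0 5 4 7 2 3 6 8 1)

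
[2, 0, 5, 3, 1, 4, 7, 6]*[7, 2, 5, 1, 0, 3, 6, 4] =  [5, 7, 3, 1, 2, 0, 4, 6]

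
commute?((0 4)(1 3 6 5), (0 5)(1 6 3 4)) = no:(0 4)(1 3 6 5) * (0 5)(1 6 3 4) = (0 1 4 5 6), (0 5)(1 6 3 4) * (0 4)(1 3 6 5) = (0 1 5 4 3)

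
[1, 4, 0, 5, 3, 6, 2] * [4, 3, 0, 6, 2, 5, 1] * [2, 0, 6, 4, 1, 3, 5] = [4, 6, 1, 3, 5, 0, 2] 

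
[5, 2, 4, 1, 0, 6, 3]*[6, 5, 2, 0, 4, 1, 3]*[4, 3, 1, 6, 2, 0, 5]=[3, 1, 2, 0, 5, 6, 4]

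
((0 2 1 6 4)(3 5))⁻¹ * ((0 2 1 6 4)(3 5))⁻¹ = (0 6 2 4 1)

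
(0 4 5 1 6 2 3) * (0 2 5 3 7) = (0 4 3 2 7)(1 6 5)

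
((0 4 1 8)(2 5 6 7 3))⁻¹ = (0 8 1 4)(2 3 7 6 5)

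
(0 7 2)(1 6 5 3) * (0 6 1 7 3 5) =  (0 3 7 2 6)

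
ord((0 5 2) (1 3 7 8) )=12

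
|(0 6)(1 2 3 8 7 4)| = 6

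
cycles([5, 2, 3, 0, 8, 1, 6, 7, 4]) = (0 5 1 2 3)(4 8)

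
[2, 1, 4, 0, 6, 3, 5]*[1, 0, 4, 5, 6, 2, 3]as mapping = [0→4, 1→0, 2→6, 3→1, 4→3, 5→5, 6→2]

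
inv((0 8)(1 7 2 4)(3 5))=(0 8)(1 4 2 7)(3 5)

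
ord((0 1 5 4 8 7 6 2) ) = 8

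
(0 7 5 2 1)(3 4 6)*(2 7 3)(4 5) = (0 3 5 7 4 6 2 1)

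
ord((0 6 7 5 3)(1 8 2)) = 15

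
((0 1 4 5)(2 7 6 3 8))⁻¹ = (0 5 4 1)(2 8 3 6 7)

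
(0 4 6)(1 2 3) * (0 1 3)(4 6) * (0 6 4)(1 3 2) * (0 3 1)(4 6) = (0 6 1)(2 4 3)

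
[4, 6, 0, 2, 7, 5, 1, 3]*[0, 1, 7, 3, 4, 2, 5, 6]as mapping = [0→4, 1→5, 2→0, 3→7, 4→6, 5→2, 6→1, 7→3]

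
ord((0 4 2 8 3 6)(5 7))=6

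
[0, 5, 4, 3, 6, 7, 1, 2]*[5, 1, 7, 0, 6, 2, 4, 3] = [5, 2, 6, 0, 4, 3, 1, 7]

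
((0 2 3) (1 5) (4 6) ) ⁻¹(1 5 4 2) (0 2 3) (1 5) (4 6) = (1 6 3 5) 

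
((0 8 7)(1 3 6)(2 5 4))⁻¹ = (0 7 8)(1 6 3)(2 4 5)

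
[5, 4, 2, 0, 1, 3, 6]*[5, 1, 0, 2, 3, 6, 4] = [6, 3, 0, 5, 1, 2, 4]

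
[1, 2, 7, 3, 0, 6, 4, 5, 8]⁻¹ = [4, 0, 1, 3, 6, 7, 5, 2, 8]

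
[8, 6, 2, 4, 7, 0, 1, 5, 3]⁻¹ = [5, 6, 2, 8, 3, 7, 1, 4, 0]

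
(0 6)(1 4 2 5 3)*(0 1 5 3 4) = (0 6 1)(2 3 5 4)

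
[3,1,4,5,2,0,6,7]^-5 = [3,1,4,5,2,0,6,7]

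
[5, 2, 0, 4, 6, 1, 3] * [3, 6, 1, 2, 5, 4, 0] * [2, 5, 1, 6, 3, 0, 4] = [3, 5, 6, 0, 2, 4, 1]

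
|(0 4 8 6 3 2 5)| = 7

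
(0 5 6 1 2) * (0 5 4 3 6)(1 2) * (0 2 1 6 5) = (0 4 3 5 2)(1 6)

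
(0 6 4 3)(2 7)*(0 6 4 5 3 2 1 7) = (0 4 2)(1 7)(3 6 5)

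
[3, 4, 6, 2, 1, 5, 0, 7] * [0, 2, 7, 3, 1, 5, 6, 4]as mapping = [0→3, 1→1, 2→6, 3→7, 4→2, 5→5, 6→0, 7→4]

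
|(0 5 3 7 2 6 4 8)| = 8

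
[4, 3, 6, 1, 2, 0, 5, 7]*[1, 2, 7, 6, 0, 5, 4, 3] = [0, 6, 4, 2, 7, 1, 5, 3]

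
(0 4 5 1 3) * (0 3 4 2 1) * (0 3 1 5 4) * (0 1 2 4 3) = (0 4 3 2 5)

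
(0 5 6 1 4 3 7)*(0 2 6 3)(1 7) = (0 5 3 1 4)(2 6 7)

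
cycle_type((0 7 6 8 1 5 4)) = 7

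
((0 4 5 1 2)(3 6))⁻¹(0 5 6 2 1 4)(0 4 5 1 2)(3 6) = (0 2 5 4 1 3)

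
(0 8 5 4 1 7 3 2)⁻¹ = (0 2 3 7 1 4 5 8)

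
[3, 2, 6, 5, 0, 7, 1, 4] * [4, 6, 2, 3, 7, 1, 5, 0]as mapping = [0→3, 1→2, 2→5, 3→1, 4→4, 5→0, 6→6, 7→7]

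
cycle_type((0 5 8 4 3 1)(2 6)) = 2.6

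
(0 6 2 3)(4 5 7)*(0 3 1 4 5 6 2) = (0 2 1 4 6)(5 7)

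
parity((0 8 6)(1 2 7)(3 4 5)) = even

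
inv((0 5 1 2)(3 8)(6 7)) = (0 2 1 5)(3 8)(6 7)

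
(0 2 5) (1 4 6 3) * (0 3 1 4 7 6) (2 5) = (0 5 3 4) (1 7 6) 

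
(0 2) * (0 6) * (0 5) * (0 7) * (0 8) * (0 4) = (0 2 6 5 7 8 4) 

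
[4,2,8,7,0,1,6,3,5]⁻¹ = [4,5,1,7,0,8,6,3,2]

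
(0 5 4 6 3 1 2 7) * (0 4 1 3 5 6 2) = (0 6 5 1)(2 7 4)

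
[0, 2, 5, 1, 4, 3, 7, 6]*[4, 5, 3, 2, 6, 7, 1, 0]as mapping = [0→4, 1→3, 2→7, 3→5, 4→6, 5→2, 6→0, 7→1]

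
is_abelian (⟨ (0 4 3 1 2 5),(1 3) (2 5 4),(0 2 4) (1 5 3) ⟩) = no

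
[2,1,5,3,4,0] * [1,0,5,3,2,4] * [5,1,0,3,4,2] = [2,5,4,3,0,1] 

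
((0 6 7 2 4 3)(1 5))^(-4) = (0 7 4)(2 3 6)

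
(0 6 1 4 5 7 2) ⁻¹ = (0 2 7 5 4 1 6) 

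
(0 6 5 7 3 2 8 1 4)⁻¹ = (0 4 1 8 2 3 7 5 6)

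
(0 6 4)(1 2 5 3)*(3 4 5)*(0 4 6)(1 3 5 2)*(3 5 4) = (2 4 3 5 6)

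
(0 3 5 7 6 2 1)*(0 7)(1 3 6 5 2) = (0 6 1 7 5)(2 3)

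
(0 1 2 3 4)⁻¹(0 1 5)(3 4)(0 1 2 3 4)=(0 4)(1 2 5)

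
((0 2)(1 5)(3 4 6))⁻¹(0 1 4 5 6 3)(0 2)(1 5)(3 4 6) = (1 3 4 2 5 6)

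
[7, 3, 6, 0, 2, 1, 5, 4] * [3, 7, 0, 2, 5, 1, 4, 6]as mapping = [0→6, 1→2, 2→4, 3→3, 4→0, 5→7, 6→1, 7→5]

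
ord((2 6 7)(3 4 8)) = 3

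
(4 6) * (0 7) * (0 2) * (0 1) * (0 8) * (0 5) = (0 7 2 1 8 5)(4 6)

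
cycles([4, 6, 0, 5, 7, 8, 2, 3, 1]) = (0 4 7 3 5 8 1 6 2)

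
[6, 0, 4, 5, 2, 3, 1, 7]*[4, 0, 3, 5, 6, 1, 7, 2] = [7, 4, 6, 1, 3, 5, 0, 2]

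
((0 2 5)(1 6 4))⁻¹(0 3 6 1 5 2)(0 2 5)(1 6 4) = (0 5 2 3 4 6)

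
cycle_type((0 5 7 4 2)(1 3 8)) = 3.5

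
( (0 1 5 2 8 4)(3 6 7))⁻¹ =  (0 4 8 2 5 1)(3 7 6)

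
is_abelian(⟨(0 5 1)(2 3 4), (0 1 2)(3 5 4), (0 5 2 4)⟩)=no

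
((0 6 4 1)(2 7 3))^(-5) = (0 1 4 6)(2 7 3)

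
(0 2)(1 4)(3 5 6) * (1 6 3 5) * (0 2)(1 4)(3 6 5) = (3 4 5 6)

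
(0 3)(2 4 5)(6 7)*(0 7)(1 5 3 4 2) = (0 4 3 7 6)(1 5)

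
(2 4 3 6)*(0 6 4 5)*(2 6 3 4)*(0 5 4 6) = (0 3 2 4 6)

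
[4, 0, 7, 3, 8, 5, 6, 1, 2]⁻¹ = [1, 7, 8, 3, 0, 5, 6, 2, 4]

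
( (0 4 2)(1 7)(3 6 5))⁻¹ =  (0 2 4)(1 7)(3 5 6)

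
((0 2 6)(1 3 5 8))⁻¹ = (0 6 2)(1 8 5 3)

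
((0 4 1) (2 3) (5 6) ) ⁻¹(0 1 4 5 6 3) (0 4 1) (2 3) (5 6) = (0 1 6 5 2 4) 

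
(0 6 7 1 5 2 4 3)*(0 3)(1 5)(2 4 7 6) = (0 2 7 5 4)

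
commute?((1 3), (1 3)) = yes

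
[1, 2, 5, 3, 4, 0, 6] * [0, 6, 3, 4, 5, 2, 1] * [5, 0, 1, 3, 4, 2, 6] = [6, 3, 1, 4, 2, 5, 0]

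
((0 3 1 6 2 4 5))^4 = (0 2 3 4 1 5 6)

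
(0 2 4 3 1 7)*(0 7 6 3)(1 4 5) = (0 2 5 1 6 3 4)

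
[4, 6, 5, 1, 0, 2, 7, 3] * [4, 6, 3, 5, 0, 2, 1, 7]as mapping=[0→0, 1→1, 2→2, 3→6, 4→4, 5→3, 6→7, 7→5]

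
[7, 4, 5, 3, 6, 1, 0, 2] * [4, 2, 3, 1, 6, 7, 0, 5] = [5, 6, 7, 1, 0, 2, 4, 3]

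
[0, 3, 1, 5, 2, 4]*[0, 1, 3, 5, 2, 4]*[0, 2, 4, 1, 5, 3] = [0, 3, 2, 5, 1, 4]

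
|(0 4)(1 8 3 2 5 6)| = 6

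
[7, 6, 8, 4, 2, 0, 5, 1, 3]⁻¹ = [5, 7, 4, 8, 3, 6, 1, 0, 2]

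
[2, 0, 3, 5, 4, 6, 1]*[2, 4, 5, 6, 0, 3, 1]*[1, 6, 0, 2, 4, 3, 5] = [3, 0, 5, 2, 1, 6, 4]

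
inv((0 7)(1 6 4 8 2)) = (0 7)(1 2 8 4 6)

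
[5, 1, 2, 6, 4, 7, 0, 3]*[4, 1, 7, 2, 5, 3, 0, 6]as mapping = [0→3, 1→1, 2→7, 3→0, 4→5, 5→6, 6→4, 7→2]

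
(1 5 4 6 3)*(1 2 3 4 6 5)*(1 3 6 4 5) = (1 3 2 6 5 4)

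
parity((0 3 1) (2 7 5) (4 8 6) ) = even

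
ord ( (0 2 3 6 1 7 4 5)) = 8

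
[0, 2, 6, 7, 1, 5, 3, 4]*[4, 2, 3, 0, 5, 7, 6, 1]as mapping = [0→4, 1→3, 2→6, 3→1, 4→2, 5→7, 6→0, 7→5]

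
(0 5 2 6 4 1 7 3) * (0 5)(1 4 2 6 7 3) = (1 3 5 6 2 7)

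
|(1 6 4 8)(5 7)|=4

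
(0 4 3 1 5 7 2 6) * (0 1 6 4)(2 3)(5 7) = (1 7 3 6)(2 4)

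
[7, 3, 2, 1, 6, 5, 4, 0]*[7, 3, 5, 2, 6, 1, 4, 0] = [0, 2, 5, 3, 4, 1, 6, 7]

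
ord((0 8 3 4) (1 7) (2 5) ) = 4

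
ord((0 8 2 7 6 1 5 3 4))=9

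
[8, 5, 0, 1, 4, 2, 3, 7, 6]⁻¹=[2, 3, 5, 6, 4, 1, 8, 7, 0]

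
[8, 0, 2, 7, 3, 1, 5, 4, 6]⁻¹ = [1, 5, 2, 4, 7, 6, 8, 3, 0]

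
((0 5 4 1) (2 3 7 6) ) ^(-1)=(0 1 4 5) (2 6 7 3) 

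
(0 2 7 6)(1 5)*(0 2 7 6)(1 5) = (0 7)(2 6)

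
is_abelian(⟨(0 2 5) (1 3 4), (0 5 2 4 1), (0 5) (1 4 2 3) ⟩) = no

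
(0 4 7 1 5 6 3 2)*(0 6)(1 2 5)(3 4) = (0 3 5)(2 6 4 7)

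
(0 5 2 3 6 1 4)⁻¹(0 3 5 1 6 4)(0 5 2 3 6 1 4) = (0 5 6 2 4 1)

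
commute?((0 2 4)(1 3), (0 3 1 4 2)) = no:(0 2 4)(1 3) * (0 3 1 4 2) = (3 4), (0 3 1 4 2) * (0 2 4)(1 3) = (0 1)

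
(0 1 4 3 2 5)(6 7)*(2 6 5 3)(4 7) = (0 1 7 5)(2 3 6 4)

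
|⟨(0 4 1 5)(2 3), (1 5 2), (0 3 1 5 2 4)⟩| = 720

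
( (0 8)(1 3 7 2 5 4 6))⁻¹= (0 8)(1 6 4 5 2 7 3)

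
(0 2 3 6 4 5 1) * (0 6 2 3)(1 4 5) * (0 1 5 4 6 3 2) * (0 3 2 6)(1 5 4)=(0 6 1 2 5)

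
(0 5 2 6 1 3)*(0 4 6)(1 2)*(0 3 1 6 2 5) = (2 3 4)(5 6)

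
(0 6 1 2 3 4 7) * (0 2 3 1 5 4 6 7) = (0 7 2 1 3 6 5 4)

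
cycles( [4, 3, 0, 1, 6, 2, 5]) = (0 4 6 5 2)(1 3)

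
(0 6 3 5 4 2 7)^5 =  (0 2 5 6 7 4 3)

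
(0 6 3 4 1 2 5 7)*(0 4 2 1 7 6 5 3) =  (0 5 6)(2 3)(4 7)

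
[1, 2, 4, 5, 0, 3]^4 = [0, 1, 2, 3, 4, 5]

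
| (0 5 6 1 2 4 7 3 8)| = 9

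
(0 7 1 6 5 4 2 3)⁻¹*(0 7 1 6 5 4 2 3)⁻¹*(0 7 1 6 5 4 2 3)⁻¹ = (0 4 1 3 5 7 2 6)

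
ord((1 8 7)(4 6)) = 6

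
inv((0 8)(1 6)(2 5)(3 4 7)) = (0 8)(1 6)(2 5)(3 7 4)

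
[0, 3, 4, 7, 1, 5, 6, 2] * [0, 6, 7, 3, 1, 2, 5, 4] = [0, 3, 1, 4, 6, 2, 5, 7]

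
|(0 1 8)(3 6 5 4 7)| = 15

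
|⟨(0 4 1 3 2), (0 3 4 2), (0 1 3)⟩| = 120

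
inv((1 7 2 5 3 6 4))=(1 4 6 3 5 2 7)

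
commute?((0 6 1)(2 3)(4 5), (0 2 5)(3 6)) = no:(0 6 1)(2 3)(4 5)*(0 2 5)(3 6) = (0 3 5 4)(1 2 6), (0 2 5)(3 6)*(0 6 1)(2 3)(4 5) = (0 3 1)(2 4 5 6)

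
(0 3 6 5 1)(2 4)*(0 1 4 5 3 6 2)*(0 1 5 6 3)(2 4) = (0 3 4 1 5 2 6)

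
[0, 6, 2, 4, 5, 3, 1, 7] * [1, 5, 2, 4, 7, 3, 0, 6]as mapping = [0→1, 1→0, 2→2, 3→7, 4→3, 5→4, 6→5, 7→6]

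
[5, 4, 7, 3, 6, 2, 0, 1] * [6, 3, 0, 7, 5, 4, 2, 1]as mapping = [0→4, 1→5, 2→1, 3→7, 4→2, 5→0, 6→6, 7→3]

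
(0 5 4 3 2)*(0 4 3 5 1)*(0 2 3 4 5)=(0 1 2 5 4)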